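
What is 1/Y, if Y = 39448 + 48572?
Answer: 1/88020 ≈ 1.1361e-5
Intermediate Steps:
Y = 88020
1/Y = 1/88020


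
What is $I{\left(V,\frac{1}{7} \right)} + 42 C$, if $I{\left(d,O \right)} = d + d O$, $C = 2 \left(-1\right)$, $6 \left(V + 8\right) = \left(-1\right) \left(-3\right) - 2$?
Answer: $- \frac{1952}{21} \approx -92.952$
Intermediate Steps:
$V = - \frac{47}{6}$ ($V = -8 + \frac{\left(-1\right) \left(-3\right) - 2}{6} = -8 + \frac{3 - 2}{6} = -8 + \frac{1}{6} \cdot 1 = -8 + \frac{1}{6} = - \frac{47}{6} \approx -7.8333$)
$C = -2$
$I{\left(d,O \right)} = d + O d$
$I{\left(V,\frac{1}{7} \right)} + 42 C = - \frac{47 \left(1 + \frac{1}{7}\right)}{6} + 42 \left(-2\right) = - \frac{47 \left(1 + \frac{1}{7}\right)}{6} - 84 = \left(- \frac{47}{6}\right) \frac{8}{7} - 84 = - \frac{188}{21} - 84 = - \frac{1952}{21}$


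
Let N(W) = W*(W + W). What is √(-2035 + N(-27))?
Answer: I*√577 ≈ 24.021*I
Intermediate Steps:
N(W) = 2*W² (N(W) = W*(2*W) = 2*W²)
√(-2035 + N(-27)) = √(-2035 + 2*(-27)²) = √(-2035 + 2*729) = √(-2035 + 1458) = √(-577) = I*√577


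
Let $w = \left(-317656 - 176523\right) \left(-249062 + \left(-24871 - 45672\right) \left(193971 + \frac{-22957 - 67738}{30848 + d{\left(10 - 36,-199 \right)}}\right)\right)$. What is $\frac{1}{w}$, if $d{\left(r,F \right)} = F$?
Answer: $\frac{30649}{207249076860513406950} \approx 1.4788 \cdot 10^{-16}$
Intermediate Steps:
$w = \frac{207249076860513406950}{30649}$ ($w = \left(-317656 - 176523\right) \left(-249062 + \left(-24871 - 45672\right) \left(193971 + \frac{-22957 - 67738}{30848 - 199}\right)\right) = - 494179 \left(-249062 - 70543 \left(193971 - \frac{90695}{30649}\right)\right) = - 494179 \left(-249062 - \frac{419372948960812}{30649}\right) = \left(-494179\right) \left(- \frac{419380582462050}{30649}\right) = \frac{207249076860513406950}{30649} \approx 6.762 \cdot 10^{15}$)
$\frac{1}{w} = \frac{1}{\frac{207249076860513406950}{30649}} = \frac{30649}{207249076860513406950}$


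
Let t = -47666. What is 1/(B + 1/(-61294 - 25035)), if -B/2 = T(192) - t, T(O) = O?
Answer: -86329/8263066565 ≈ -1.0448e-5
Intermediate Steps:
B = -95716 (B = -2*(192 - 1*(-47666)) = -2*(192 + 47666) = -2*47858 = -95716)
1/(B + 1/(-61294 - 25035)) = 1/(-95716 + 1/(-61294 - 25035)) = 1/(-95716 + 1/(-86329)) = 1/(-95716 - 1/86329) = 1/(-8263066565/86329) = -86329/8263066565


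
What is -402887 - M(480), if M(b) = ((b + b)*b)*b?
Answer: -221586887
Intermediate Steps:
M(b) = 2*b³ (M(b) = ((2*b)*b)*b = (2*b²)*b = 2*b³)
-402887 - M(480) = -402887 - 2*480³ = -402887 - 2*110592000 = -402887 - 1*221184000 = -402887 - 221184000 = -221586887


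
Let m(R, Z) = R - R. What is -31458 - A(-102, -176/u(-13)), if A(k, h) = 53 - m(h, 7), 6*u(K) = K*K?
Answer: -31511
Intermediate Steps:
m(R, Z) = 0
u(K) = K²/6 (u(K) = (K*K)/6 = K²/6)
A(k, h) = 53 (A(k, h) = 53 - 1*0 = 53 + 0 = 53)
-31458 - A(-102, -176/u(-13)) = -31458 - 1*53 = -31458 - 53 = -31511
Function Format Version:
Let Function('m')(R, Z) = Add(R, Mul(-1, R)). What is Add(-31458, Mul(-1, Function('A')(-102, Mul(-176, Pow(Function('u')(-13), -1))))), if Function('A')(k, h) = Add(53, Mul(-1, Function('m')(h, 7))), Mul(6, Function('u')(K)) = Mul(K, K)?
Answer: -31511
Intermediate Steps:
Function('m')(R, Z) = 0
Function('u')(K) = Mul(Rational(1, 6), Pow(K, 2)) (Function('u')(K) = Mul(Rational(1, 6), Mul(K, K)) = Mul(Rational(1, 6), Pow(K, 2)))
Function('A')(k, h) = 53 (Function('A')(k, h) = Add(53, Mul(-1, 0)) = Add(53, 0) = 53)
Add(-31458, Mul(-1, Function('A')(-102, Mul(-176, Pow(Function('u')(-13), -1))))) = Add(-31458, Mul(-1, 53)) = Add(-31458, -53) = -31511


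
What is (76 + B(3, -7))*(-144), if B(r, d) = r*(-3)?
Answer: -9648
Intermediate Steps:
B(r, d) = -3*r
(76 + B(3, -7))*(-144) = (76 - 3*3)*(-144) = (76 - 9)*(-144) = 67*(-144) = -9648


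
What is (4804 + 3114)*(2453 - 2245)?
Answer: 1646944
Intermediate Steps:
(4804 + 3114)*(2453 - 2245) = 7918*208 = 1646944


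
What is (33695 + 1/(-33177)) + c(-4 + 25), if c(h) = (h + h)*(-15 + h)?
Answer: 1126259618/33177 ≈ 33947.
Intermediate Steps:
c(h) = 2*h*(-15 + h) (c(h) = (2*h)*(-15 + h) = 2*h*(-15 + h))
(33695 + 1/(-33177)) + c(-4 + 25) = (33695 + 1/(-33177)) + 2*(-4 + 25)*(-15 + (-4 + 25)) = (33695 - 1/33177) + 2*21*(-15 + 21) = 1117899014/33177 + 2*21*6 = 1117899014/33177 + 252 = 1126259618/33177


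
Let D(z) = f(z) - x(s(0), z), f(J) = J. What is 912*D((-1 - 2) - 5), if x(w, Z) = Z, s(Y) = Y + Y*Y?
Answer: 0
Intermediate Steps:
s(Y) = Y + Y²
D(z) = 0 (D(z) = z - z = 0)
912*D((-1 - 2) - 5) = 912*0 = 0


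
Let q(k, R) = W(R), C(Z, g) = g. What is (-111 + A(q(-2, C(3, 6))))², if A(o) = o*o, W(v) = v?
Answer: 5625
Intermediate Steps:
q(k, R) = R
A(o) = o²
(-111 + A(q(-2, C(3, 6))))² = (-111 + 6²)² = (-111 + 36)² = (-75)² = 5625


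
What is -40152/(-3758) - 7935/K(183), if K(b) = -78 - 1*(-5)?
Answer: 16375413/137167 ≈ 119.38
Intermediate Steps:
K(b) = -73 (K(b) = -78 + 5 = -73)
-40152/(-3758) - 7935/K(183) = -40152/(-3758) - 7935/(-73) = -40152*(-1/3758) - 7935*(-1/73) = 20076/1879 + 7935/73 = 16375413/137167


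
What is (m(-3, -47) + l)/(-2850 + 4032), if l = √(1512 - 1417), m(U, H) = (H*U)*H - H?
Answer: -3290/591 + √95/1182 ≈ -5.5586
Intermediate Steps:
m(U, H) = -H + U*H² (m(U, H) = U*H² - H = -H + U*H²)
l = √95 ≈ 9.7468
(m(-3, -47) + l)/(-2850 + 4032) = (-47*(-1 - 47*(-3)) + √95)/(-2850 + 4032) = (-47*(-1 + 141) + √95)/1182 = (-47*140 + √95)*(1/1182) = (-6580 + √95)*(1/1182) = -3290/591 + √95/1182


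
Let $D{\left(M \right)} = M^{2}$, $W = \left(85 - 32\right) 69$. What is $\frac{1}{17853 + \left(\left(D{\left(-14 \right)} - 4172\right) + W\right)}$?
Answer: $\frac{1}{17534} \approx 5.7032 \cdot 10^{-5}$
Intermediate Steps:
$W = 3657$ ($W = 53 \cdot 69 = 3657$)
$\frac{1}{17853 + \left(\left(D{\left(-14 \right)} - 4172\right) + W\right)} = \frac{1}{17853 + \left(\left(\left(-14\right)^{2} - 4172\right) + 3657\right)} = \frac{1}{17853 + \left(\left(196 - 4172\right) + 3657\right)} = \frac{1}{17853 + \left(-3976 + 3657\right)} = \frac{1}{17853 - 319} = \frac{1}{17534}$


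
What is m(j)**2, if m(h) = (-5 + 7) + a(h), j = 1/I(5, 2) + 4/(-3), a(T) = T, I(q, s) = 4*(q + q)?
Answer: 6889/14400 ≈ 0.47840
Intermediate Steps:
I(q, s) = 8*q (I(q, s) = 4*(2*q) = 8*q)
j = -157/120 (j = 1/(8*5) + 4/(-3) = 1/40 + 4*(-1/3) = 1*(1/40) - 4/3 = 1/40 - 4/3 = -157/120 ≈ -1.3083)
m(h) = 2 + h (m(h) = (-5 + 7) + h = 2 + h)
m(j)**2 = (2 - 157/120)**2 = (83/120)**2 = 6889/14400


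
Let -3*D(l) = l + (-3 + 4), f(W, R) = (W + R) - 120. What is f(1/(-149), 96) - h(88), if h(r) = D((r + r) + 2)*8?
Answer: 202637/447 ≈ 453.33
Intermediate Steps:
f(W, R) = -120 + R + W (f(W, R) = (R + W) - 120 = -120 + R + W)
D(l) = -⅓ - l/3 (D(l) = -(l + (-3 + 4))/3 = -(l + 1)/3 = -(1 + l)/3 = -⅓ - l/3)
h(r) = -8 - 16*r/3 (h(r) = (-⅓ - ((r + r) + 2)/3)*8 = (-⅓ - (2*r + 2)/3)*8 = (-⅓ - (2 + 2*r)/3)*8 = (-⅓ + (-⅔ - 2*r/3))*8 = (-1 - 2*r/3)*8 = -8 - 16*r/3)
f(1/(-149), 96) - h(88) = (-120 + 96 + 1/(-149)) - (-8 - 16/3*88) = (-120 + 96 - 1/149) - (-8 - 1408/3) = -3577/149 - 1*(-1432/3) = -3577/149 + 1432/3 = 202637/447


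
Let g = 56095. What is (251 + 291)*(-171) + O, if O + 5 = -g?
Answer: -148782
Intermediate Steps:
O = -56100 (O = -5 - 1*56095 = -5 - 56095 = -56100)
(251 + 291)*(-171) + O = (251 + 291)*(-171) - 56100 = 542*(-171) - 56100 = -92682 - 56100 = -148782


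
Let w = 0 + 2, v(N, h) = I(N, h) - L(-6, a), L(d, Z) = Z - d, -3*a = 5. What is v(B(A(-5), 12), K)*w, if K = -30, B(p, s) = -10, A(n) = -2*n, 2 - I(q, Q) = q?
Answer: 46/3 ≈ 15.333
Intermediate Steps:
a = -5/3 (a = -⅓*5 = -5/3 ≈ -1.6667)
I(q, Q) = 2 - q
v(N, h) = -7/3 - N (v(N, h) = (2 - N) - (-5/3 - 1*(-6)) = (2 - N) - (-5/3 + 6) = (2 - N) - 1*13/3 = (2 - N) - 13/3 = -7/3 - N)
w = 2
v(B(A(-5), 12), K)*w = (-7/3 - 1*(-10))*2 = (-7/3 + 10)*2 = (23/3)*2 = 46/3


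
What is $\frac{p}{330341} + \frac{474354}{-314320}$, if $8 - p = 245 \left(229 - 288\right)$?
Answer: $- \frac{76076282277}{51916391560} \approx -1.4654$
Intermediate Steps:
$p = 14463$ ($p = 8 - 245 \left(229 - 288\right) = 8 - 245 \left(-59\right) = 8 - -14455 = 8 + 14455 = 14463$)
$\frac{p}{330341} + \frac{474354}{-314320} = \frac{14463}{330341} + \frac{474354}{-314320} = 14463 \cdot \frac{1}{330341} + 474354 \left(- \frac{1}{314320}\right) = \frac{14463}{330341} - \frac{237177}{157160} = - \frac{76076282277}{51916391560}$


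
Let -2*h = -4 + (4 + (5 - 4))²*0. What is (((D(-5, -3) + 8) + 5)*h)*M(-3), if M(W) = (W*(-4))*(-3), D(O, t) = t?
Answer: -720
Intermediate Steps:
M(W) = 12*W (M(W) = -4*W*(-3) = 12*W)
h = 2 (h = -(-4 + (4 + (5 - 4))²*0)/2 = -(-4 + (4 + 1)²*0)/2 = -(-4 + 5²*0)/2 = -(-4 + 25*0)/2 = -(-4 + 0)/2 = -½*(-4) = 2)
(((D(-5, -3) + 8) + 5)*h)*M(-3) = (((-3 + 8) + 5)*2)*(12*(-3)) = ((5 + 5)*2)*(-36) = (10*2)*(-36) = 20*(-36) = -720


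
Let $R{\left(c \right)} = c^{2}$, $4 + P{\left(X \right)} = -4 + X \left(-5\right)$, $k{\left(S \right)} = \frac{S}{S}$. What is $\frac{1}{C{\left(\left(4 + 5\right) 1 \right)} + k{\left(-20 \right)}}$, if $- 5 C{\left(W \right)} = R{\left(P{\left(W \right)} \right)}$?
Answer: $- \frac{5}{2804} \approx -0.0017832$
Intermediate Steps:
$k{\left(S \right)} = 1$
$P{\left(X \right)} = -8 - 5 X$ ($P{\left(X \right)} = -4 + \left(-4 + X \left(-5\right)\right) = -4 - \left(4 + 5 X\right) = -8 - 5 X$)
$C{\left(W \right)} = - \frac{\left(-8 - 5 W\right)^{2}}{5}$
$\frac{1}{C{\left(\left(4 + 5\right) 1 \right)} + k{\left(-20 \right)}} = \frac{1}{- \frac{\left(8 + 5 \left(4 + 5\right) 1\right)^{2}}{5} + 1} = \frac{1}{- \frac{\left(8 + 5 \cdot 9 \cdot 1\right)^{2}}{5} + 1} = \frac{1}{- \frac{\left(8 + 5 \cdot 9\right)^{2}}{5} + 1} = \frac{1}{- \frac{\left(8 + 45\right)^{2}}{5} + 1} = \frac{1}{- \frac{53^{2}}{5} + 1} = \frac{1}{\left(- \frac{1}{5}\right) 2809 + 1} = \frac{1}{- \frac{2809}{5} + 1} = \frac{1}{- \frac{2804}{5}} = - \frac{5}{2804}$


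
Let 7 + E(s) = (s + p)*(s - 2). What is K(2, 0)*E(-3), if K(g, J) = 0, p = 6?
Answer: 0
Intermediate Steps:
E(s) = -7 + (-2 + s)*(6 + s) (E(s) = -7 + (s + 6)*(s - 2) = -7 + (6 + s)*(-2 + s) = -7 + (-2 + s)*(6 + s))
K(2, 0)*E(-3) = 0*(-19 + (-3)**2 + 4*(-3)) = 0*(-19 + 9 - 12) = 0*(-22) = 0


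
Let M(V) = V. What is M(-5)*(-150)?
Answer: 750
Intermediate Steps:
M(-5)*(-150) = -5*(-150) = 750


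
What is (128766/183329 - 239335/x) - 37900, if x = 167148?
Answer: -1161394922793647/30643075692 ≈ -37901.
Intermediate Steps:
(128766/183329 - 239335/x) - 37900 = (128766/183329 - 239335/167148) - 37900 = -22354066847/30643075692 - 37900 = -1161394922793647/30643075692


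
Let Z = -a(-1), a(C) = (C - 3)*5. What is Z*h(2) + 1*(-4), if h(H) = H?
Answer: 36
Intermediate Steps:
a(C) = -15 + 5*C (a(C) = (-3 + C)*5 = -15 + 5*C)
Z = 20 (Z = -(-15 + 5*(-1)) = -(-15 - 5) = -1*(-20) = 20)
Z*h(2) + 1*(-4) = 20*2 + 1*(-4) = 40 - 4 = 36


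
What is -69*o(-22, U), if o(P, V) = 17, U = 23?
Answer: -1173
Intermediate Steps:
-69*o(-22, U) = -69*17 = -1173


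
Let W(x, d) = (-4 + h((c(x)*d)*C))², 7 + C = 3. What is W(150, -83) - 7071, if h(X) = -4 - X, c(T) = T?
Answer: 2480829793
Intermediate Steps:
C = -4 (C = -7 + 3 = -4)
W(x, d) = (-8 + 4*d*x)² (W(x, d) = (-4 + (-4 - x*d*(-4)))² = (-4 + (-4 - d*x*(-4)))² = (-4 + (-4 - (-4)*d*x))² = (-4 + (-4 + 4*d*x))² = (-8 + 4*d*x)²)
W(150, -83) - 7071 = 16*(-2 - 83*150)² - 7071 = 16*(-2 - 12450)² - 7071 = 16*(-12452)² - 7071 = 16*155052304 - 7071 = 2480836864 - 7071 = 2480829793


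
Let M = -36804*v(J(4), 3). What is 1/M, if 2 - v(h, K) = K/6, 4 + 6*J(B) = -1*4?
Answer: -1/55206 ≈ -1.8114e-5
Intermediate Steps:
J(B) = -4/3 (J(B) = -⅔ + (-1*4)/6 = -⅔ + (⅙)*(-4) = -⅔ - ⅔ = -4/3)
v(h, K) = 2 - K/6
M = -55206 (M = -36804*(2 - ⅙*3) = -36804*(2 - ½) = -36804*3/2 = -6134*9 = -55206)
1/M = 1/(-55206) = -1/55206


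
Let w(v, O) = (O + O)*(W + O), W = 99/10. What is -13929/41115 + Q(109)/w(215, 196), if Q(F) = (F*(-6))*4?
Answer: -513252263/1382711155 ≈ -0.37119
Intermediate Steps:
W = 99/10 (W = 99*(⅒) = 99/10 ≈ 9.9000)
Q(F) = -24*F (Q(F) = -6*F*4 = -24*F)
w(v, O) = 2*O*(99/10 + O) (w(v, O) = (O + O)*(99/10 + O) = (2*O)*(99/10 + O) = 2*O*(99/10 + O))
-13929/41115 + Q(109)/w(215, 196) = -13929/41115 + (-24*109)/(((⅕)*196*(99 + 10*196))) = -13929*1/41115 - 2616*5/(196*(99 + 1960)) = -4643/13705 - 2616/((⅕)*196*2059) = -4643/13705 - 2616/403564/5 = -4643/13705 - 2616*5/403564 = -4643/13705 - 3270/100891 = -513252263/1382711155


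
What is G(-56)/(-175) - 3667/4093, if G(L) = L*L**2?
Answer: 102593509/102325 ≈ 1002.6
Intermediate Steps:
G(L) = L**3
G(-56)/(-175) - 3667/4093 = (-56)**3/(-175) - 3667/4093 = -175616*(-1/175) - 3667*1/4093 = 25088/25 - 3667/4093 = 102593509/102325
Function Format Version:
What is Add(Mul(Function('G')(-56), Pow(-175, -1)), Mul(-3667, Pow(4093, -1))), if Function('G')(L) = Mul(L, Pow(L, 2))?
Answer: Rational(102593509, 102325) ≈ 1002.6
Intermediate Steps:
Function('G')(L) = Pow(L, 3)
Add(Mul(Function('G')(-56), Pow(-175, -1)), Mul(-3667, Pow(4093, -1))) = Add(Mul(Pow(-56, 3), Pow(-175, -1)), Mul(-3667, Pow(4093, -1))) = Add(Mul(-175616, Rational(-1, 175)), Mul(-3667, Rational(1, 4093))) = Add(Rational(25088, 25), Rational(-3667, 4093)) = Rational(102593509, 102325)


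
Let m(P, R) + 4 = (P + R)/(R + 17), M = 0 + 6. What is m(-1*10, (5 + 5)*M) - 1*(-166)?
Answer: 12524/77 ≈ 162.65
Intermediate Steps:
M = 6
m(P, R) = -4 + (P + R)/(17 + R) (m(P, R) = -4 + (P + R)/(R + 17) = -4 + (P + R)/(17 + R))
m(-1*10, (5 + 5)*M) - 1*(-166) = (-68 - 1*10 - 3*(5 + 5)*6)/(17 + (5 + 5)*6) - 1*(-166) = (-68 - 10 - 30*6)/(17 + 10*6) + 166 = (-68 - 10 - 3*60)/(17 + 60) + 166 = (-68 - 10 - 180)/77 + 166 = (1/77)*(-258) + 166 = -258/77 + 166 = 12524/77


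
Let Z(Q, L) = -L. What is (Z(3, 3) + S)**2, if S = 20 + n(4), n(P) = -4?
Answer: 169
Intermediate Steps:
S = 16 (S = 20 - 4 = 16)
(Z(3, 3) + S)**2 = (-1*3 + 16)**2 = (-3 + 16)**2 = 13**2 = 169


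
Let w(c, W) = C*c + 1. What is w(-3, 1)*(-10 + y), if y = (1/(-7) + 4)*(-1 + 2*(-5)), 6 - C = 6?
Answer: -367/7 ≈ -52.429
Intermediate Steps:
C = 0 (C = 6 - 1*6 = 6 - 6 = 0)
w(c, W) = 1 (w(c, W) = 0*c + 1 = 0 + 1 = 1)
y = -297/7 (y = (-1/7 + 4)*(-1 - 10) = (27/7)*(-11) = -297/7 ≈ -42.429)
w(-3, 1)*(-10 + y) = 1*(-10 - 297/7) = 1*(-367/7) = -367/7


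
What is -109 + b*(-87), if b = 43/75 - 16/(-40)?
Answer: -4842/25 ≈ -193.68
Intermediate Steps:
b = 73/75 (b = 43*(1/75) - 16*(-1/40) = 43/75 + ⅖ = 73/75 ≈ 0.97333)
-109 + b*(-87) = -109 + (73/75)*(-87) = -109 - 2117/25 = -4842/25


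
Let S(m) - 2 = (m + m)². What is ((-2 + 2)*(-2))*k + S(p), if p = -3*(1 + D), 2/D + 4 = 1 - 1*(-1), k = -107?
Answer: 2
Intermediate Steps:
D = -1 (D = 2/(-4 + (1 - 1*(-1))) = 2/(-4 + (1 + 1)) = 2/(-4 + 2) = 2/(-2) = 2*(-½) = -1)
p = 0 (p = -3*(1 - 1) = -3*0 = 0)
S(m) = 2 + 4*m² (S(m) = 2 + (m + m)² = 2 + (2*m)² = 2 + 4*m²)
((-2 + 2)*(-2))*k + S(p) = ((-2 + 2)*(-2))*(-107) + (2 + 4*0²) = (0*(-2))*(-107) + (2 + 4*0) = 0*(-107) + (2 + 0) = 0 + 2 = 2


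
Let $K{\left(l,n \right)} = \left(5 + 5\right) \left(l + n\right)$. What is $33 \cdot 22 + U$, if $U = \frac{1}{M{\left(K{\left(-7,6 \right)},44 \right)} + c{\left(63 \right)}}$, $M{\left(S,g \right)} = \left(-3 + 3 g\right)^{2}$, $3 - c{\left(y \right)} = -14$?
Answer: $\frac{12093709}{16658} \approx 726.0$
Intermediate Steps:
$c{\left(y \right)} = 17$ ($c{\left(y \right)} = 3 - -14 = 3 + 14 = 17$)
$K{\left(l,n \right)} = 10 l + 10 n$ ($K{\left(l,n \right)} = 10 \left(l + n\right) = 10 l + 10 n$)
$U = \frac{1}{16658}$ ($U = \frac{1}{9 \left(-1 + 44\right)^{2} + 17} = \frac{1}{9 \cdot 43^{2} + 17} = \frac{1}{9 \cdot 1849 + 17} = \frac{1}{16641 + 17} = \frac{1}{16658} \approx 6.0031 \cdot 10^{-5}$)
$33 \cdot 22 + U = 33 \cdot 22 + \frac{1}{16658} = 726 + \frac{1}{16658} = \frac{12093709}{16658}$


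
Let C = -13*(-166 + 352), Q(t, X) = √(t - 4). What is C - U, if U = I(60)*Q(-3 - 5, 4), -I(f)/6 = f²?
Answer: -2418 + 43200*I*√3 ≈ -2418.0 + 74825.0*I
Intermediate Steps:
Q(t, X) = √(-4 + t)
I(f) = -6*f²
C = -2418 (C = -13*186 = -2418)
U = -43200*I*√3 (U = (-6*60²)*√(-4 + (-3 - 5)) = (-6*3600)*√(-4 - 8) = -43200*I*√3 ≈ -74825.0*I)
C - U = -2418 - (-43200)*I*√3 = -2418 + 43200*I*√3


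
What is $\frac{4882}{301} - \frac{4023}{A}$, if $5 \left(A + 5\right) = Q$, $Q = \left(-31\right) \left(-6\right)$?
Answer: $- \frac{752659}{6923} \approx -108.72$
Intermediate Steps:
$Q = 186$
$A = \frac{161}{5}$ ($A = -5 + \frac{1}{5} \cdot 186 = -5 + \frac{186}{5} = \frac{161}{5} \approx 32.2$)
$\frac{4882}{301} - \frac{4023}{A} = \frac{4882}{301} - \frac{4023}{\frac{161}{5}} = 4882 \cdot \frac{1}{301} - \frac{20115}{161} = \frac{4882}{301} - \frac{20115}{161} = - \frac{752659}{6923}$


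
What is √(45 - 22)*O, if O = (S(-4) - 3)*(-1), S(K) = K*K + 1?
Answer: -14*√23 ≈ -67.142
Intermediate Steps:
S(K) = 1 + K² (S(K) = K² + 1 = 1 + K²)
O = -14 (O = ((1 + (-4)²) - 3)*(-1) = ((1 + 16) - 3)*(-1) = (17 - 3)*(-1) = 14*(-1) = -14)
√(45 - 22)*O = √(45 - 22)*(-14) = √23*(-14) = -14*√23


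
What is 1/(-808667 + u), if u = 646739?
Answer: -1/161928 ≈ -6.1756e-6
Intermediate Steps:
1/(-808667 + u) = 1/(-808667 + 646739) = 1/(-161928) = -1/161928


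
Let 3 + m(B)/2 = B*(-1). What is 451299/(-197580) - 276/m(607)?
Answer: -1653509/803492 ≈ -2.0579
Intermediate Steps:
m(B) = -6 - 2*B (m(B) = -6 + 2*(B*(-1)) = -6 + 2*(-B) = -6 - 2*B)
451299/(-197580) - 276/m(607) = 451299/(-197580) - 276/(-6 - 2*607) = 451299*(-1/197580) - 276/(-6 - 1214) = -150433/65860 - 276/(-1220) = -150433/65860 - 276*(-1/1220) = -150433/65860 + 69/305 = -1653509/803492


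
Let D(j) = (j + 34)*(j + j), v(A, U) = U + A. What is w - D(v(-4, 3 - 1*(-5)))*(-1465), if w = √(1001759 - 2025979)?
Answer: 445360 + 2*I*√256055 ≈ 4.4536e+5 + 1012.0*I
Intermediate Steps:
v(A, U) = A + U
w = 2*I*√256055 (w = √(-1024220) = 2*I*√256055 ≈ 1012.0*I)
D(j) = 2*j*(34 + j) (D(j) = (34 + j)*(2*j) = 2*j*(34 + j))
w - D(v(-4, 3 - 1*(-5)))*(-1465) = 2*I*√256055 - 2*(-4 + (3 - 1*(-5)))*(34 + (-4 + (3 - 1*(-5))))*(-1465) = 2*I*√256055 - 2*(-4 + (3 + 5))*(34 + (-4 + (3 + 5)))*(-1465) = 2*I*√256055 - 2*(-4 + 8)*(34 + (-4 + 8))*(-1465) = 2*I*√256055 - 2*4*(34 + 4)*(-1465) = 2*I*√256055 - 2*4*38*(-1465) = 2*I*√256055 - 304*(-1465) = 2*I*√256055 - 1*(-445360) = 2*I*√256055 + 445360 = 445360 + 2*I*√256055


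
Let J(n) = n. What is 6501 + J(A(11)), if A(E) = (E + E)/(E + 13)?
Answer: 78023/12 ≈ 6501.9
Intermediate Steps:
A(E) = 2*E/(13 + E) (A(E) = (2*E)/(13 + E) = 2*E/(13 + E))
6501 + J(A(11)) = 6501 + 2*11/(13 + 11) = 6501 + 2*11/24 = 6501 + 2*11*(1/24) = 6501 + 11/12 = 78023/12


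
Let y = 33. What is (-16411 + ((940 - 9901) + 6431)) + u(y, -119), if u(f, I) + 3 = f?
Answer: -18911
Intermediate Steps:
u(f, I) = -3 + f
(-16411 + ((940 - 9901) + 6431)) + u(y, -119) = (-16411 + ((940 - 9901) + 6431)) + (-3 + 33) = (-16411 + (-8961 + 6431)) + 30 = (-16411 - 2530) + 30 = -18941 + 30 = -18911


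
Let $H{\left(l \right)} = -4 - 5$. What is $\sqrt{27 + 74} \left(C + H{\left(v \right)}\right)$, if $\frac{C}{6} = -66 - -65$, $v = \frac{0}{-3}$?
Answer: $- 15 \sqrt{101} \approx -150.75$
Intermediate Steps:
$v = 0$ ($v = 0 \left(- \frac{1}{3}\right) = 0$)
$H{\left(l \right)} = -9$ ($H{\left(l \right)} = -4 - 5 = -9$)
$C = -6$ ($C = 6 \left(-66 - -65\right) = 6 \left(-66 + 65\right) = 6 \left(-1\right) = -6$)
$\sqrt{27 + 74} \left(C + H{\left(v \right)}\right) = \sqrt{27 + 74} \left(-6 - 9\right) = \sqrt{101} \left(-15\right) = - 15 \sqrt{101}$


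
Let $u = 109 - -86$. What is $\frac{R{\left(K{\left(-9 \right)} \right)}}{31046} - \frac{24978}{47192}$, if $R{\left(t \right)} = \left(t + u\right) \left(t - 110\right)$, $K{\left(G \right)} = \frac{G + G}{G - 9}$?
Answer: $- \frac{445919219}{366280708} \approx -1.2174$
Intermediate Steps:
$u = 195$ ($u = 109 + 86 = 195$)
$K{\left(G \right)} = \frac{2 G}{-9 + G}$
$R{\left(t \right)} = \left(-110 + t\right) \left(195 + t\right)$ ($R{\left(t \right)} = \left(t + 195\right) \left(t - 110\right) = \left(195 + t\right) \left(-110 + t\right) = \left(-110 + t\right) \left(195 + t\right)$)
$\frac{R{\left(K{\left(-9 \right)} \right)}}{31046} - \frac{24978}{47192} = \frac{-21450 + \left(2 \left(-9\right) \frac{1}{-9 - 9}\right)^{2} + 85 \cdot 2 \left(-9\right) \frac{1}{-9 - 9}}{31046} - \frac{24978}{47192} = \left(-21450 + \left(2 \left(-9\right) \frac{1}{-18}\right)^{2} + 85 \cdot 2 \left(-9\right) \frac{1}{-18}\right) \frac{1}{31046} - \frac{12489}{23596} = \left(-21450 + \left(2 \left(-9\right) \left(- \frac{1}{18}\right)\right)^{2} + 85 \cdot 2 \left(-9\right) \left(- \frac{1}{18}\right)\right) \frac{1}{31046} - \frac{12489}{23596} = \left(-21450 + 1^{2} + 85 \cdot 1\right) \frac{1}{31046} - \frac{12489}{23596} = \left(-21450 + 1 + 85\right) \frac{1}{31046} - \frac{12489}{23596} = \left(-21364\right) \frac{1}{31046} - \frac{12489}{23596} = - \frac{10682}{15523} - \frac{12489}{23596} = - \frac{445919219}{366280708}$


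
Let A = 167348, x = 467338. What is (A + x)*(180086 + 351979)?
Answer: 337694206590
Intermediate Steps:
(A + x)*(180086 + 351979) = (167348 + 467338)*(180086 + 351979) = 634686*532065 = 337694206590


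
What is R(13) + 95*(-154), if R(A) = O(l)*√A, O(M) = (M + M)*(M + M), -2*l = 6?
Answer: -14630 + 36*√13 ≈ -14500.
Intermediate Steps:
l = -3 (l = -½*6 = -3)
O(M) = 4*M² (O(M) = (2*M)*(2*M) = 4*M²)
R(A) = 36*√A (R(A) = (4*(-3)²)*√A = (4*9)*√A = 36*√A)
R(13) + 95*(-154) = 36*√13 + 95*(-154) = 36*√13 - 14630 = -14630 + 36*√13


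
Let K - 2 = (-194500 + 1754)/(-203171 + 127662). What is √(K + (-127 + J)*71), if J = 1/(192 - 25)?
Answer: 2*I*√7311332966737357/1801429 ≈ 94.932*I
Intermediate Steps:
J = 1/167 ≈ 0.0059880
K = 343764/75509 (K = 2 + (-194500 + 1754)/(-203171 + 127662) = 2 - 192746/(-75509) = 2 - 192746*(-1/75509) = 2 + 192746/75509 = 343764/75509 ≈ 4.5526)
√(K + (-127 + J)*71) = √(343764/75509 + (-127 + 1/167)*71) = √(343764/75509 - 21208/167*71) = √(343764/75509 - 1505768/167) = √(-113641627324/12610003) = 2*I*√7311332966737357/1801429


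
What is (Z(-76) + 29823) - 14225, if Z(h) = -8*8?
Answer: 15534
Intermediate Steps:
Z(h) = -64
(Z(-76) + 29823) - 14225 = (-64 + 29823) - 14225 = 29759 - 14225 = 15534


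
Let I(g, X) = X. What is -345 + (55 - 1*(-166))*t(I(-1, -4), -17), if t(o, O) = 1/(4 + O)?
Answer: -362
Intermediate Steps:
-345 + (55 - 1*(-166))*t(I(-1, -4), -17) = -345 + (55 - 1*(-166))/(4 - 17) = -345 + (55 + 166)/(-13) = -345 + 221*(-1/13) = -345 - 17 = -362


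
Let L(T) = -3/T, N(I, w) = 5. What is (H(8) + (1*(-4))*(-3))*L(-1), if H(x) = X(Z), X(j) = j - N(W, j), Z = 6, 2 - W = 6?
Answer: 39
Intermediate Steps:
W = -4 (W = 2 - 1*6 = 2 - 6 = -4)
X(j) = -5 + j (X(j) = j - 1*5 = j - 5 = -5 + j)
H(x) = 1 (H(x) = -5 + 6 = 1)
(H(8) + (1*(-4))*(-3))*L(-1) = (1 + (1*(-4))*(-3))*(-3/(-1)) = (1 - 4*(-3))*(-3*(-1)) = (1 + 12)*3 = 13*3 = 39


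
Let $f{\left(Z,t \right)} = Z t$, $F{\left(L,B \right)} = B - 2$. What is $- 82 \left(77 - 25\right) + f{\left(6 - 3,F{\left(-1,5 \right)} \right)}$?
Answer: $-4255$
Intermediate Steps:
$F{\left(L,B \right)} = -2 + B$
$- 82 \left(77 - 25\right) + f{\left(6 - 3,F{\left(-1,5 \right)} \right)} = - 82 \left(77 - 25\right) + \left(6 - 3\right) \left(-2 + 5\right) = - 82 \left(77 - 25\right) + 3 \cdot 3 = \left(-82\right) 52 + 9 = -4264 + 9 = -4255$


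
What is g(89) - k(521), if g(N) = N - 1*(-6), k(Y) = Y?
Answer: -426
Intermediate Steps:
g(N) = 6 + N (g(N) = N + 6 = 6 + N)
g(89) - k(521) = (6 + 89) - 1*521 = 95 - 521 = -426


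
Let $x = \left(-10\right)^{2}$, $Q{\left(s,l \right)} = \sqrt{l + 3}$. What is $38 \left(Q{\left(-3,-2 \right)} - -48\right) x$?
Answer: $186200$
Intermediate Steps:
$Q{\left(s,l \right)} = \sqrt{3 + l}$
$x = 100$
$38 \left(Q{\left(-3,-2 \right)} - -48\right) x = 38 \left(\sqrt{3 - 2} - -48\right) 100 = 38 \left(\sqrt{1} + 48\right) 100 = 38 \left(1 + 48\right) 100 = 38 \cdot 49 \cdot 100 = 1862 \cdot 100 = 186200$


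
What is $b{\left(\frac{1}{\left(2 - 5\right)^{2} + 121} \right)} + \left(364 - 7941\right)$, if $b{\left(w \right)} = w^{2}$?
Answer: $- \frac{128051299}{16900} \approx -7577.0$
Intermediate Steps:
$b{\left(\frac{1}{\left(2 - 5\right)^{2} + 121} \right)} + \left(364 - 7941\right) = \left(\frac{1}{\left(2 - 5\right)^{2} + 121}\right)^{2} + \left(364 - 7941\right) = \left(\frac{1}{\left(-3\right)^{2} + 121}\right)^{2} - 7577 = \left(\frac{1}{9 + 121}\right)^{2} - 7577 = \left(\frac{1}{130}\right)^{2} - 7577 = \frac{1}{16900} - 7577 = - \frac{128051299}{16900}$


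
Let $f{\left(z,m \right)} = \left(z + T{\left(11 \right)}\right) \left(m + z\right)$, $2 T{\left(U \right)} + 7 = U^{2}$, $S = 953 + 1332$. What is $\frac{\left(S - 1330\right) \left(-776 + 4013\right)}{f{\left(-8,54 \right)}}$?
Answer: $\frac{3091335}{2254} \approx 1371.5$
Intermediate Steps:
$S = 2285$
$T{\left(U \right)} = - \frac{7}{2} + \frac{U^{2}}{2}$
$f{\left(z,m \right)} = \left(57 + z\right) \left(m + z\right)$ ($f{\left(z,m \right)} = \left(z - \left(\frac{7}{2} - \frac{11^{2}}{2}\right)\right) \left(m + z\right) = \left(z + \left(- \frac{7}{2} + \frac{1}{2} \cdot 121\right)\right) \left(m + z\right) = \left(z + \left(- \frac{7}{2} + \frac{121}{2}\right)\right) \left(m + z\right) = \left(z + 57\right) \left(m + z\right) = \left(57 + z\right) \left(m + z\right)$)
$\frac{\left(S - 1330\right) \left(-776 + 4013\right)}{f{\left(-8,54 \right)}} = \frac{\left(2285 - 1330\right) \left(-776 + 4013\right)}{\left(-8\right)^{2} + 57 \cdot 54 + 57 \left(-8\right) + 54 \left(-8\right)} = \frac{955 \cdot 3237}{64 + 3078 - 456 - 432} = \frac{3091335}{2254}$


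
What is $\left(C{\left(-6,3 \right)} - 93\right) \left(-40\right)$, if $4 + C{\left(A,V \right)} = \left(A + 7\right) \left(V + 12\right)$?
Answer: $3280$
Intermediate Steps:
$C{\left(A,V \right)} = -4 + \left(7 + A\right) \left(12 + V\right)$ ($C{\left(A,V \right)} = -4 + \left(A + 7\right) \left(V + 12\right) = -4 + \left(7 + A\right) \left(12 + V\right)$)
$\left(C{\left(-6,3 \right)} - 93\right) \left(-40\right) = \left(\left(80 + 7 \cdot 3 + 12 \left(-6\right) - 18\right) - 93\right) \left(-40\right) = \left(\left(80 + 21 - 72 - 18\right) - 93\right) \left(-40\right) = \left(11 - 93\right) \left(-40\right) = \left(-82\right) \left(-40\right) = 3280$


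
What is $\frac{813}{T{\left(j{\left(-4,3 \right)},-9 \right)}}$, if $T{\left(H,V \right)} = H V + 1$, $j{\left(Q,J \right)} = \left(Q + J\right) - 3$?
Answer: $\frac{813}{37} \approx 21.973$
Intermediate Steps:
$j{\left(Q,J \right)} = -3 + J + Q$ ($j{\left(Q,J \right)} = \left(J + Q\right) - 3 = -3 + J + Q$)
$T{\left(H,V \right)} = 1 + H V$
$\frac{813}{T{\left(j{\left(-4,3 \right)},-9 \right)}} = \frac{813}{1 + \left(-3 + 3 - 4\right) \left(-9\right)} = \frac{813}{1 - -36} = \frac{813}{1 + 36} = \frac{813}{37}$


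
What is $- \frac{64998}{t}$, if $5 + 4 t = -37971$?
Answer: $\frac{32499}{4747} \approx 6.8462$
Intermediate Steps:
$t = -9494$ ($t = - \frac{5}{4} + \frac{1}{4} \left(-37971\right) = - \frac{5}{4} - \frac{37971}{4} = -9494$)
$- \frac{64998}{t} = - \frac{64998}{-9494} = \left(-64998\right) \left(- \frac{1}{9494}\right) = \frac{32499}{4747}$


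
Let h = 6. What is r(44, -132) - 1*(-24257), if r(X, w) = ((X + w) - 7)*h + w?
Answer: 23555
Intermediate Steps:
r(X, w) = -42 + 6*X + 7*w (r(X, w) = ((X + w) - 7)*6 + w = (-7 + X + w)*6 + w = (-42 + 6*X + 6*w) + w = -42 + 6*X + 7*w)
r(44, -132) - 1*(-24257) = (-42 + 6*44 + 7*(-132)) - 1*(-24257) = (-42 + 264 - 924) + 24257 = -702 + 24257 = 23555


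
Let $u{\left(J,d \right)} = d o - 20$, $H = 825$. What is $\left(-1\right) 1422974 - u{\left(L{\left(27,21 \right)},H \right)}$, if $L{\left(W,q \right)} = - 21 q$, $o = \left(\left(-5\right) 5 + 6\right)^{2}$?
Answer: $-1720779$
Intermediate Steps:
$o = 361$ ($o = \left(-25 + 6\right)^{2} = \left(-19\right)^{2} = 361$)
$u{\left(J,d \right)} = -20 + 361 d$ ($u{\left(J,d \right)} = d 361 - 20 = 361 d - 20 = -20 + 361 d$)
$\left(-1\right) 1422974 - u{\left(L{\left(27,21 \right)},H \right)} = \left(-1\right) 1422974 - \left(-20 + 361 \cdot 825\right) = -1422974 - \left(-20 + 297825\right) = -1422974 - 297805 = -1720779$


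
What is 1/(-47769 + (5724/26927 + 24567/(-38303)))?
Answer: -1031384881/49268666649726 ≈ -2.0934e-5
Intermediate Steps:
1/(-47769 + (5724/26927 + 24567/(-38303))) = 1/(-47769 + (5724*(1/26927) + 24567*(-1/38303))) = 1/(-47769 + (5724/26927 - 24567/38303)) = 1/(-47769 - 442269237/1031384881) = 1/(-49268666649726/1031384881) = -1031384881/49268666649726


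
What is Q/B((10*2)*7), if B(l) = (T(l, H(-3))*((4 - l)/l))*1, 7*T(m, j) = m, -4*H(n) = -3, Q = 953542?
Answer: -3337397/68 ≈ -49079.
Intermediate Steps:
H(n) = 3/4 (H(n) = -1/4*(-3) = 3/4)
T(m, j) = m/7
B(l) = 4/7 - l/7 (B(l) = ((l/7)*((4 - l)/l))*1 = (4/7 - l/7)*1 = 4/7 - l/7)
Q/B((10*2)*7) = 953542/(4/7 - 10*2*7/7) = 953542/(4/7 - 20*7/7) = 953542/(4/7 - 1/7*140) = 953542/(4/7 - 20) = 953542/(-136/7) = 953542*(-7/136) = -3337397/68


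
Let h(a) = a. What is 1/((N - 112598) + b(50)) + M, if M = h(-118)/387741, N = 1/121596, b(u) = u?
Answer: -1662023374262/5306385488384787 ≈ -0.00031321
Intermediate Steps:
N = 1/121596 ≈ 8.2240e-6
M = -118/387741 ≈ -0.00030433
1/((N - 112598) + b(50)) + M = 1/((1/121596 - 112598) + 50) - 118/387741 = 1/(-13691466407/121596 + 50) - 118/387741 = 1/(-13685386607/121596) - 118/387741 = -121596/13685386607 - 118/387741 = -1662023374262/5306385488384787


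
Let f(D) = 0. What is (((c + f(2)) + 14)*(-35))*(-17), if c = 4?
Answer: 10710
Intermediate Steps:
(((c + f(2)) + 14)*(-35))*(-17) = (((4 + 0) + 14)*(-35))*(-17) = ((4 + 14)*(-35))*(-17) = (18*(-35))*(-17) = -630*(-17) = 10710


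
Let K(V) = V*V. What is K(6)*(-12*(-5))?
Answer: 2160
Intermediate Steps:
K(V) = V²
K(6)*(-12*(-5)) = 6²*(-12*(-5)) = 36*60 = 2160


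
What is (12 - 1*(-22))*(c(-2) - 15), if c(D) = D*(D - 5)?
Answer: -34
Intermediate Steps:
c(D) = D*(-5 + D)
(12 - 1*(-22))*(c(-2) - 15) = (12 - 1*(-22))*(-2*(-5 - 2) - 15) = (12 + 22)*(-2*(-7) - 15) = 34*(14 - 15) = 34*(-1) = -34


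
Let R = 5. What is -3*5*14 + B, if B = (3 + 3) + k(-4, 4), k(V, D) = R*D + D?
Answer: -180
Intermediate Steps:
k(V, D) = 6*D (k(V, D) = 5*D + D = 6*D)
B = 30 (B = (3 + 3) + 6*4 = 6 + 24 = 30)
-3*5*14 + B = -3*5*14 + 30 = -15*14 + 30 = -210 + 30 = -180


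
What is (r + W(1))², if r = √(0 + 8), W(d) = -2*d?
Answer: 12 - 8*√2 ≈ 0.68629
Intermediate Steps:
r = 2*√2 (r = √8 = 2*√2 ≈ 2.8284)
(r + W(1))² = (2*√2 - 2*1)² = (2*√2 - 2)² = (-2 + 2*√2)²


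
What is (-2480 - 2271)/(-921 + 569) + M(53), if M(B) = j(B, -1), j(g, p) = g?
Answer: 23407/352 ≈ 66.497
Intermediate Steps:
M(B) = B
(-2480 - 2271)/(-921 + 569) + M(53) = (-2480 - 2271)/(-921 + 569) + 53 = -4751/(-352) + 53 = -4751*(-1/352) + 53 = 4751/352 + 53 = 23407/352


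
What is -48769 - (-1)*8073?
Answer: -40696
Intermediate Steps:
-48769 - (-1)*8073 = -48769 - 1*(-8073) = -48769 + 8073 = -40696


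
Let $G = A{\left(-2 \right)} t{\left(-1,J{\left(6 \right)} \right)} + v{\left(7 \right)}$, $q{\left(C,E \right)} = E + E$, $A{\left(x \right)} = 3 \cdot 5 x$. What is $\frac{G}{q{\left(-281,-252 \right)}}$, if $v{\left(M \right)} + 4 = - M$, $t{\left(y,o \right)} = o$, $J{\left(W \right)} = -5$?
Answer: $- \frac{139}{504} \approx -0.27579$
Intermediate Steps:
$A{\left(x \right)} = 15 x$
$q{\left(C,E \right)} = 2 E$
$v{\left(M \right)} = -4 - M$
$G = 139$ ($G = 15 \left(-2\right) \left(-5\right) - 11 = \left(-30\right) \left(-5\right) - 11 = 150 - 11 = 139$)
$\frac{G}{q{\left(-281,-252 \right)}} = \frac{139}{2 \left(-252\right)} = \frac{139}{-504} = 139 \left(- \frac{1}{504}\right) = - \frac{139}{504}$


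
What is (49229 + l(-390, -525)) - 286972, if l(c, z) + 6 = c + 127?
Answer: -238012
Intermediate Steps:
l(c, z) = 121 + c (l(c, z) = -6 + (c + 127) = -6 + (127 + c) = 121 + c)
(49229 + l(-390, -525)) - 286972 = (49229 + (121 - 390)) - 286972 = (49229 - 269) - 286972 = 48960 - 286972 = -238012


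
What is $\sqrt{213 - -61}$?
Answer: $\sqrt{274} \approx 16.553$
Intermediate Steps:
$\sqrt{213 - -61} = \sqrt{213 + \left(70 - 9\right)} = \sqrt{213 + 61} = \sqrt{274}$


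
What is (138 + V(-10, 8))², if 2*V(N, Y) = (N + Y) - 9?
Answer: 70225/4 ≈ 17556.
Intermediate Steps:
V(N, Y) = -9/2 + N/2 + Y/2 (V(N, Y) = ((N + Y) - 9)/2 = (-9 + N + Y)/2 = -9/2 + N/2 + Y/2)
(138 + V(-10, 8))² = (138 + (-9/2 + (½)*(-10) + (½)*8))² = (138 + (-9/2 - 5 + 4))² = (138 - 11/2)² = (265/2)² = 70225/4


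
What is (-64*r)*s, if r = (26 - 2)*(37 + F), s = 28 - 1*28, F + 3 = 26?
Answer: 0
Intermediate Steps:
F = 23 (F = -3 + 26 = 23)
s = 0 (s = 28 - 28 = 0)
r = 1440 (r = (26 - 2)*(37 + 23) = 24*60 = 1440)
(-64*r)*s = -64*1440*0 = -92160*0 = 0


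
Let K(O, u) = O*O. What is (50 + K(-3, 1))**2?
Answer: 3481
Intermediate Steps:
K(O, u) = O**2
(50 + K(-3, 1))**2 = (50 + (-3)**2)**2 = (50 + 9)**2 = 59**2 = 3481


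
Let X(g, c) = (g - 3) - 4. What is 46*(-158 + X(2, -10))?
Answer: -7498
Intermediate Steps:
X(g, c) = -7 + g (X(g, c) = (-3 + g) - 4 = -7 + g)
46*(-158 + X(2, -10)) = 46*(-158 + (-7 + 2)) = 46*(-158 - 5) = 46*(-163) = -7498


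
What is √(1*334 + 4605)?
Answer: √4939 ≈ 70.278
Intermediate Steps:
√(1*334 + 4605) = √(334 + 4605) = √4939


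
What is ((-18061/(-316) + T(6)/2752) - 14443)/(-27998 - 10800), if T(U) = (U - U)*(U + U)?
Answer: 4545927/12260168 ≈ 0.37079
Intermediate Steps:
T(U) = 0 (T(U) = 0*(2*U) = 0)
((-18061/(-316) + T(6)/2752) - 14443)/(-27998 - 10800) = ((-18061/(-316) + 0/2752) - 14443)/(-27998 - 10800) = ((-18061*(-1/316) + 0*(1/2752)) - 14443)/(-38798) = ((18061/316 + 0) - 14443)*(-1/38798) = (18061/316 - 14443)*(-1/38798) = -4545927/316*(-1/38798) = 4545927/12260168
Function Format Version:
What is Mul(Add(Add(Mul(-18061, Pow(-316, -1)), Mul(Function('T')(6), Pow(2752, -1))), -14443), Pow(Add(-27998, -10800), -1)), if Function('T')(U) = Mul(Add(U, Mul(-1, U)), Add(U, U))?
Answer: Rational(4545927, 12260168) ≈ 0.37079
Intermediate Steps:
Function('T')(U) = 0 (Function('T')(U) = Mul(0, Mul(2, U)) = 0)
Mul(Add(Add(Mul(-18061, Pow(-316, -1)), Mul(Function('T')(6), Pow(2752, -1))), -14443), Pow(Add(-27998, -10800), -1)) = Mul(Add(Add(Mul(-18061, Pow(-316, -1)), Mul(0, Pow(2752, -1))), -14443), Pow(Add(-27998, -10800), -1)) = Mul(Add(Add(Mul(-18061, Rational(-1, 316)), Mul(0, Rational(1, 2752))), -14443), Pow(-38798, -1)) = Mul(Add(Add(Rational(18061, 316), 0), -14443), Rational(-1, 38798)) = Mul(Add(Rational(18061, 316), -14443), Rational(-1, 38798)) = Mul(Rational(-4545927, 316), Rational(-1, 38798)) = Rational(4545927, 12260168)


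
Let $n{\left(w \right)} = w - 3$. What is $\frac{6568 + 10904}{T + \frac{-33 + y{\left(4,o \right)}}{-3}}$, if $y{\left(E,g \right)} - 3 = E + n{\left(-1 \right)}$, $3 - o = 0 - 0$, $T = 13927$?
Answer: $\frac{2496}{1991} \approx 1.2536$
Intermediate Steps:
$n{\left(w \right)} = -3 + w$ ($n{\left(w \right)} = w - 3 = -3 + w$)
$o = 3$ ($o = 3 - \left(0 - 0\right) = 3 - \left(0 + 0\right) = 3 - 0 = 3 + 0 = 3$)
$y{\left(E,g \right)} = -1 + E$ ($y{\left(E,g \right)} = 3 + \left(E - 4\right) = 3 + \left(-4 + E\right) = -1 + E$)
$\frac{6568 + 10904}{T + \frac{-33 + y{\left(4,o \right)}}{-3}} = \frac{6568 + 10904}{13927 + \frac{-33 + \left(-1 + 4\right)}{-3}} = \frac{17472}{13927 + \left(-33 + 3\right) \left(- \frac{1}{3}\right)} = \frac{17472}{13927 - -10} = \frac{17472}{13927 + 10} = \frac{17472}{13937} = 17472 \cdot \frac{1}{13937} = \frac{2496}{1991}$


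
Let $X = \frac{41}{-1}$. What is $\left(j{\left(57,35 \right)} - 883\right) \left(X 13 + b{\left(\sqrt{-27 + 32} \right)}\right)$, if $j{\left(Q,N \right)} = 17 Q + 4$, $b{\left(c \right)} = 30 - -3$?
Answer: $-45000$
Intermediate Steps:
$X = -41$ ($X = 41 \left(-1\right) = -41$)
$b{\left(c \right)} = 33$ ($b{\left(c \right)} = 30 + 3 = 33$)
$j{\left(Q,N \right)} = 4 + 17 Q$
$\left(j{\left(57,35 \right)} - 883\right) \left(X 13 + b{\left(\sqrt{-27 + 32} \right)}\right) = \left(\left(4 + 17 \cdot 57\right) - 883\right) \left(\left(-41\right) 13 + 33\right) = \left(\left(4 + 969\right) - 883\right) \left(-533 + 33\right) = \left(973 - 883\right) \left(-500\right) = 90 \left(-500\right) = -45000$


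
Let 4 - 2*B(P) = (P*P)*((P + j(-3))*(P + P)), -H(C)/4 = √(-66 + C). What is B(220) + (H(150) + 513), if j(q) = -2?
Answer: -2321263485 - 8*√21 ≈ -2.3213e+9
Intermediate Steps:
H(C) = -4*√(-66 + C)
B(P) = 2 - P³*(-2 + P) (B(P) = 2 - P*P*(P - 2)*(P + P)/2 = 2 - P²*(-2 + P)*(2*P)/2 = 2 - P²*2*P*(-2 + P)/2 = 2 - P³*(-2 + P))
B(220) + (H(150) + 513) = (2 - 1*220⁴ + 2*220³) + (-4*√(-66 + 150) + 513) = (2 - 1*2342560000 + 2*10648000) + (-8*√21 + 513) = (2 - 2342560000 + 21296000) + (-8*√21 + 513) = -2321263998 + (-8*√21 + 513) = -2321263998 + (513 - 8*√21) = -2321263485 - 8*√21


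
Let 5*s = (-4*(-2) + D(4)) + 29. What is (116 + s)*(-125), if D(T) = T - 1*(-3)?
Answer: -15600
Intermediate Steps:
D(T) = 3 + T (D(T) = T + 3 = 3 + T)
s = 44/5 (s = ((-4*(-2) + (3 + 4)) + 29)/5 = ((8 + 7) + 29)/5 = (15 + 29)/5 = (⅕)*44 = 44/5 ≈ 8.8000)
(116 + s)*(-125) = (116 + 44/5)*(-125) = (624/5)*(-125) = -15600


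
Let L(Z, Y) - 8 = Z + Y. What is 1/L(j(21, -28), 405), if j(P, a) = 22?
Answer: 1/435 ≈ 0.0022989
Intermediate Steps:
L(Z, Y) = 8 + Y + Z (L(Z, Y) = 8 + (Z + Y) = 8 + (Y + Z) = 8 + Y + Z)
1/L(j(21, -28), 405) = 1/(8 + 405 + 22) = 1/435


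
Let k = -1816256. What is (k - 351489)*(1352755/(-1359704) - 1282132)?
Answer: 3779076165181514835/1359704 ≈ 2.7793e+12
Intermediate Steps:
(k - 351489)*(1352755/(-1359704) - 1282132) = (-1816256 - 351489)*(1352755/(-1359704) - 1282132) = -2167745*(1352755*(-1/1359704) - 1282132) = -2167745*(-1352755/1359704 - 1282132) = -2167745*(-1743321361683/1359704) = 3779076165181514835/1359704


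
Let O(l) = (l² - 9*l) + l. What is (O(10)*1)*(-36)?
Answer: -720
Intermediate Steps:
O(l) = l² - 8*l
(O(10)*1)*(-36) = ((10*(-8 + 10))*1)*(-36) = ((10*2)*1)*(-36) = (20*1)*(-36) = 20*(-36) = -720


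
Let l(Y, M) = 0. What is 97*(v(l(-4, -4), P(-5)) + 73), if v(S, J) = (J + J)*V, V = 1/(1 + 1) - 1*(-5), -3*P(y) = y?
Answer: 26578/3 ≈ 8859.3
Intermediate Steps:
P(y) = -y/3
V = 11/2 (V = 1/2 + 5 = ½ + 5 = 11/2 ≈ 5.5000)
v(S, J) = 11*J (v(S, J) = (J + J)*(11/2) = (2*J)*(11/2) = 11*J)
97*(v(l(-4, -4), P(-5)) + 73) = 97*(11*(-⅓*(-5)) + 73) = 97*(11*(5/3) + 73) = 97*(55/3 + 73) = 97*(274/3) = 26578/3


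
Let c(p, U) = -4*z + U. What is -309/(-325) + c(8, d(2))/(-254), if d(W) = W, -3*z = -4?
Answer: 119354/123825 ≈ 0.96389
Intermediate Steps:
z = 4/3 (z = -⅓*(-4) = 4/3 ≈ 1.3333)
c(p, U) = -16/3 + U (c(p, U) = -4*4/3 + U = -16/3 + U)
-309/(-325) + c(8, d(2))/(-254) = -309/(-325) + (-16/3 + 2)/(-254) = -309*(-1/325) - 10/3*(-1/254) = 309/325 + 5/381 = 119354/123825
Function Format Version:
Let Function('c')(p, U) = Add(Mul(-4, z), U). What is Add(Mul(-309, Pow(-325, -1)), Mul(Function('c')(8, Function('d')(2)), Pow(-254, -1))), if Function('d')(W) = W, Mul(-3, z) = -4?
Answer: Rational(119354, 123825) ≈ 0.96389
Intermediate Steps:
z = Rational(4, 3) (z = Mul(Rational(-1, 3), -4) = Rational(4, 3) ≈ 1.3333)
Function('c')(p, U) = Add(Rational(-16, 3), U) (Function('c')(p, U) = Add(Mul(-4, Rational(4, 3)), U) = Add(Rational(-16, 3), U))
Add(Mul(-309, Pow(-325, -1)), Mul(Function('c')(8, Function('d')(2)), Pow(-254, -1))) = Add(Mul(-309, Pow(-325, -1)), Mul(Add(Rational(-16, 3), 2), Pow(-254, -1))) = Add(Mul(-309, Rational(-1, 325)), Mul(Rational(-10, 3), Rational(-1, 254))) = Add(Rational(309, 325), Rational(5, 381)) = Rational(119354, 123825)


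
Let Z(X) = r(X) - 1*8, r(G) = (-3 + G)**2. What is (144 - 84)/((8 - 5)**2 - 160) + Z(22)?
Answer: 53243/151 ≈ 352.60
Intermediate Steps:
Z(X) = -8 + (-3 + X)**2 (Z(X) = (-3 + X)**2 - 1*8 = (-3 + X)**2 - 8 = -8 + (-3 + X)**2)
(144 - 84)/((8 - 5)**2 - 160) + Z(22) = (144 - 84)/((8 - 5)**2 - 160) + (-8 + (-3 + 22)**2) = 60/(3**2 - 160) + (-8 + 19**2) = 60/(9 - 160) + (-8 + 361) = 60/(-151) + 353 = 60*(-1/151) + 353 = -60/151 + 353 = 53243/151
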